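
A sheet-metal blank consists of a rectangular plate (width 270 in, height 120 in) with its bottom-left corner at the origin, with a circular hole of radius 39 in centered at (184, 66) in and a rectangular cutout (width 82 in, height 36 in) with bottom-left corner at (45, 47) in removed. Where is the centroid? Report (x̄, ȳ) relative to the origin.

x̄ = 131.37 in, ȳ = 58.24 in

plate: A = 270 × 120 = 32400.00, centroid at (135.00, 60.00).
hole 1: A = −π·39² = -4778.36, centroid at (184.00, 66.00).
hole 2: A = −(82 × 36) = -2952.00, centroid at (86.00, 65.00).
ΣA = 24669.64 in²
ΣAx̄ = (32400.00)(135.00) + (-4778.36)(184.00) + (-2952.00)(86.00) = 3240909.31 in³
ΣAȳ = (32400.00)(60.00) + (-4778.36)(66.00) + (-2952.00)(65.00) = 1436748.08 in³
x̄ = 3240909.31 / 24669.64 = 131.37 in
ȳ = 1436748.08 / 24669.64 = 58.24 in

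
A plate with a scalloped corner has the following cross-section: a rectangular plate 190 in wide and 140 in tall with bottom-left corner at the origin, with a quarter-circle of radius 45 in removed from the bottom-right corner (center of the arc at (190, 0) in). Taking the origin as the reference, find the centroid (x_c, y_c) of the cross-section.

x_c = 90.17 in, y_c = 73.24 in

plate: A = 190 × 140 = 26600.00, centroid at (95.00, 70.00).
removed quarter-circle: A = −¼π·45² = -1590.43, centroid at (170.90, 19.10).
ΣA = 25009.57 in²
ΣAx_c = (26600.00)(95.00) + (-1590.43)(170.90) = 2255193.06 in³
ΣAy_c = (26600.00)(70.00) + (-1590.43)(19.10) = 1831625.00 in³
x_c = 2255193.06 / 25009.57 = 90.17 in
y_c = 1831625.00 / 25009.57 = 73.24 in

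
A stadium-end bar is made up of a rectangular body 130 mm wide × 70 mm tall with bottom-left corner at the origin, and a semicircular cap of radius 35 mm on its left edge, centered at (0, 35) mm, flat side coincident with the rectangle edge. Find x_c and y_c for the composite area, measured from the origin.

rectangular body: A = 130 × 70 = 9100.00, centroid at (65.00, 35.00).
semicircular end: A = ½π·35² = 1924.23, centroid at (-14.85, 35.00).
ΣA = 11024.23 mm²
ΣAx_c = (9100.00)(65.00) + (1924.23)(-14.85) = 562916.67 mm³
ΣAy_c = (9100.00)(35.00) + (1924.23)(35.00) = 385847.89 mm³
x_c = 562916.67 / 11024.23 = 51.06 mm
y_c = 385847.89 / 11024.23 = 35.00 mm

x_c = 51.06 mm, y_c = 35.00 mm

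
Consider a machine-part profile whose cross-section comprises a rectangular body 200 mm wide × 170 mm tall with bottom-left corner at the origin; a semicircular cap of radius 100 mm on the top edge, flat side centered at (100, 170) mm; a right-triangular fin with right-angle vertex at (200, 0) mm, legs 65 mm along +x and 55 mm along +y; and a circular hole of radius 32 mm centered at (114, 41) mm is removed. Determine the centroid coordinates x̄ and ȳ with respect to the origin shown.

rectangular body: A = 200 × 170 = 34000.00, centroid at (100.00, 85.00).
semicircular top: A = ½π·100² = 15707.96, centroid at (100.00, 212.44).
triangular fin: A = ½·65·55 = 1787.50, centroid at (221.67, 18.33).
hole: A = −π·32² = -3216.99, centroid at (114.00, 41.00).
ΣA = 48278.47 mm², ΣAx̄ = 5000288.53 mm³, ΣAȳ = 6127894.63 mm³.
x̄ = 5000288.53/48278.47 = 103.57 mm; ȳ = 6127894.63/48278.47 = 126.93 mm.

x̄ = 103.57 mm, ȳ = 126.93 mm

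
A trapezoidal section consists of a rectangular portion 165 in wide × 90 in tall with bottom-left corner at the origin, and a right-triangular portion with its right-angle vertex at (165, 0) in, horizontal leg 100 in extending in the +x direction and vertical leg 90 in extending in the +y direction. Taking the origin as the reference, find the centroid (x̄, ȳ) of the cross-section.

x̄ = 109.44 in, ȳ = 41.51 in

rectangular portion: A = 165 × 90 = 14850.00, centroid at (82.50, 45.00).
triangular portion: A = ½·100·90 = 4500.00, centroid at (198.33, 30.00).
ΣA = 19350.00 in², ΣAx̄ = 2117625.00 in³, ΣAȳ = 803250.00 in³.
x̄ = 2117625.00/19350.00 = 109.44 in; ȳ = 803250.00/19350.00 = 41.51 in.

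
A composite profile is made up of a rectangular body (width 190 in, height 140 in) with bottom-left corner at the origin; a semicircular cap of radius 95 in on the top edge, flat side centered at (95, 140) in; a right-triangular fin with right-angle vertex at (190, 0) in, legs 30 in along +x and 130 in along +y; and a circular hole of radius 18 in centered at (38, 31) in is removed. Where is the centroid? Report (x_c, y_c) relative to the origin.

x_c = 101.30 in, y_c = 107.20 in

rectangular body: A = 190 × 140 = 26600.00, centroid at (95.00, 70.00).
semicircular top: A = ½π·95² = 14176.44, centroid at (95.00, 180.32).
triangular fin: A = ½·30·130 = 1950.00, centroid at (200.00, 43.33).
hole: A = −π·18² = -1017.88, centroid at (38.00, 31.00).
ΣA = 41708.56 in², ΣAx_c = 4225082.21 in³, ΣAy_c = 4471230.34 in³.
x_c = 4225082.21/41708.56 = 101.30 in; y_c = 4471230.34/41708.56 = 107.20 in.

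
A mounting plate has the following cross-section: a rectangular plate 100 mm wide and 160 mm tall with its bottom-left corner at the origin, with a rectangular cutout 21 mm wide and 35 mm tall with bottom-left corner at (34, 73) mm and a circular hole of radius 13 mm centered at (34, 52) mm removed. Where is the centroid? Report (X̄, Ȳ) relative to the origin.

X̄ = 50.85 mm, Ȳ = 80.49 mm

plate: A = 100 × 160 = 16000.00, centroid at (50.00, 80.00).
hole 1: A = −(21 × 35) = -735.00, centroid at (44.50, 90.50).
hole 2: A = −π·13² = -530.93, centroid at (34.00, 52.00).
ΣA = 14734.07 mm², ΣAX̄ = 749240.91 mm³, ΣAȲ = 1185874.18 mm³.
X̄ = 749240.91/14734.07 = 50.85 mm; Ȳ = 1185874.18/14734.07 = 80.49 mm.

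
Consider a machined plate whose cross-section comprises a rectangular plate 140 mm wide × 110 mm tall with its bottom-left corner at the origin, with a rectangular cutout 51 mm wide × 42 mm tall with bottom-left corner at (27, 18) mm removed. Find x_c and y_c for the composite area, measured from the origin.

x_c = 72.83 mm, y_c = 57.59 mm

Part | A | x̄ᵢ | ȳᵢ | A·x̄ᵢ | A·ȳᵢ
plate | 15400.00 | 70.00 | 55.00 | 1078000.00 | 847000.00
hole | -2142.00 | 52.50 | 39.00 | -112455.00 | -83538.00
Σ | 13258.00 |  |  | 965545.00 | 763462.00
x_c = 965545.00 / 13258.00 = 72.83 mm
y_c = 763462.00 / 13258.00 = 57.59 mm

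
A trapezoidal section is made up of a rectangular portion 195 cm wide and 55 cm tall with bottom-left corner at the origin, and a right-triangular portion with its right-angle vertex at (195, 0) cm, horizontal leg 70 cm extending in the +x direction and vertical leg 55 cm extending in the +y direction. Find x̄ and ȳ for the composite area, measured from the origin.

rectangular portion: A = 195 × 55 = 10725.00, centroid at (97.50, 27.50).
triangular portion: A = ½·70·55 = 1925.00, centroid at (218.33, 18.33).
ΣA = 12650.00 cm²
ΣAx̄ = (10725.00)(97.50) + (1925.00)(218.33) = 1465979.17 cm³
ΣAȳ = (10725.00)(27.50) + (1925.00)(18.33) = 330229.17 cm³
x̄ = 1465979.17 / 12650.00 = 115.89 cm
ȳ = 330229.17 / 12650.00 = 26.11 cm

x̄ = 115.89 cm, ȳ = 26.11 cm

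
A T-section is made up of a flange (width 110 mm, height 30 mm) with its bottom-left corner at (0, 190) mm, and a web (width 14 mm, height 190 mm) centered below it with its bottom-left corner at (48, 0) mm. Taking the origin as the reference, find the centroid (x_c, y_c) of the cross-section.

web: A = 14 × 190 = 2660.00, centroid at (55.00, 95.00).
flange: A = 110 × 30 = 3300.00, centroid at (55.00, 205.00).
ΣA = 5960.00 mm²
ΣAx_c = (2660.00)(55.00) + (3300.00)(55.00) = 327800.00 mm³
ΣAy_c = (2660.00)(95.00) + (3300.00)(205.00) = 929200.00 mm³
x_c = 327800.00 / 5960.00 = 55.00 mm
y_c = 929200.00 / 5960.00 = 155.91 mm

x_c = 55.00 mm, y_c = 155.91 mm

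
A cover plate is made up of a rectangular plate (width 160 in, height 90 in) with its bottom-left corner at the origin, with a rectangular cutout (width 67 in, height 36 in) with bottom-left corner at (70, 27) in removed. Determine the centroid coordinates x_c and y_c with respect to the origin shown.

plate: A = 160 × 90 = 14400.00, centroid at (80.00, 45.00).
hole: A = −(67 × 36) = -2412.00, centroid at (103.50, 45.00).
ΣA = 11988.00 in², ΣAx_c = 902358.00 in³, ΣAy_c = 539460.00 in³.
x_c = 902358.00/11988.00 = 75.27 in; y_c = 539460.00/11988.00 = 45.00 in.

x_c = 75.27 in, y_c = 45.00 in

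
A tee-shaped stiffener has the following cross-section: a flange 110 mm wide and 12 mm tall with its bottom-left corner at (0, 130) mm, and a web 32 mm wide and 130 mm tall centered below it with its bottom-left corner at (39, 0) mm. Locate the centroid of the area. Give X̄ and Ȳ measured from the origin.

X̄ = 55.00 mm, Ȳ = 82.10 mm

web: A = 32 × 130 = 4160.00, centroid at (55.00, 65.00).
flange: A = 110 × 12 = 1320.00, centroid at (55.00, 136.00).
ΣA = 5480.00 mm², ΣAX̄ = 301400.00 mm³, ΣAȲ = 449920.00 mm³.
X̄ = 301400.00/5480.00 = 55.00 mm; Ȳ = 449920.00/5480.00 = 82.10 mm.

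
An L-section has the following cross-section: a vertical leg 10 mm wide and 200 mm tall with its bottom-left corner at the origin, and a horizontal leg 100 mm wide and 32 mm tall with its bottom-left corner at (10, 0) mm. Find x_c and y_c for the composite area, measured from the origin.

x_c = 38.85 mm, y_c = 48.31 mm

vertical leg: A = 10 × 200 = 2000.00, centroid at (5.00, 100.00).
horizontal leg: A = 100 × 32 = 3200.00, centroid at (60.00, 16.00).
ΣA = 5200.00 mm²
ΣAx_c = (2000.00)(5.00) + (3200.00)(60.00) = 202000.00 mm³
ΣAy_c = (2000.00)(100.00) + (3200.00)(16.00) = 251200.00 mm³
x_c = 202000.00 / 5200.00 = 38.85 mm
y_c = 251200.00 / 5200.00 = 48.31 mm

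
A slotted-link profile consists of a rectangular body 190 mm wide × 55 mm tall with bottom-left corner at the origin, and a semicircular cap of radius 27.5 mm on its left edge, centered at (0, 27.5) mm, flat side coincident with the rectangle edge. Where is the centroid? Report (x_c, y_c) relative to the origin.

Part | A | x̄ᵢ | ȳᵢ | A·x̄ᵢ | A·ȳᵢ
rectangular body | 10450.00 | 95.00 | 27.50 | 992750.00 | 287375.00
semicircular end | 1187.91 | -11.67 | 27.50 | -13864.58 | 32667.65
Σ | 11637.91 |  |  | 978885.42 | 320042.65
x_c = 978885.42 / 11637.91 = 84.11 mm
y_c = 320042.65 / 11637.91 = 27.50 mm

x_c = 84.11 mm, y_c = 27.50 mm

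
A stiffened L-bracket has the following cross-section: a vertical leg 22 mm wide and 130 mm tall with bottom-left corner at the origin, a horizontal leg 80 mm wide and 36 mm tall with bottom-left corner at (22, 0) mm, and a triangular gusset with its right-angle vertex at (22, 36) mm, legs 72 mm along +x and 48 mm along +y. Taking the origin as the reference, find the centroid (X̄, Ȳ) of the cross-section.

X̄ = 38.77 mm, Ȳ = 43.87 mm

vertical leg: A = 22 × 130 = 2860.00, centroid at (11.00, 65.00).
horizontal leg: A = 80 × 36 = 2880.00, centroid at (62.00, 18.00).
gusset: A = ½·72·48 = 1728.00, centroid at (46.00, 52.00).
ΣA = 7468.00 mm², ΣAX̄ = 289508.00 mm³, ΣAȲ = 327596.00 mm³.
X̄ = 289508.00/7468.00 = 38.77 mm; Ȳ = 327596.00/7468.00 = 43.87 mm.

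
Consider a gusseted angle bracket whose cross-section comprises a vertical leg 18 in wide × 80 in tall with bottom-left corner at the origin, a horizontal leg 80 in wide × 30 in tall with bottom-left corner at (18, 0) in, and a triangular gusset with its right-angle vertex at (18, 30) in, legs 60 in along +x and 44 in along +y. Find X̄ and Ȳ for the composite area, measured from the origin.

X̄ = 39.21 in, Ȳ = 29.57 in

Part | A | x̄ᵢ | ȳᵢ | A·x̄ᵢ | A·ȳᵢ
vertical leg | 1440.00 | 9.00 | 40.00 | 12960.00 | 57600.00
horizontal leg | 2400.00 | 58.00 | 15.00 | 139200.00 | 36000.00
gusset | 1320.00 | 38.00 | 44.67 | 50160.00 | 58960.00
Σ | 5160.00 |  |  | 202320.00 | 152560.00
X̄ = 202320.00 / 5160.00 = 39.21 in
Ȳ = 152560.00 / 5160.00 = 29.57 in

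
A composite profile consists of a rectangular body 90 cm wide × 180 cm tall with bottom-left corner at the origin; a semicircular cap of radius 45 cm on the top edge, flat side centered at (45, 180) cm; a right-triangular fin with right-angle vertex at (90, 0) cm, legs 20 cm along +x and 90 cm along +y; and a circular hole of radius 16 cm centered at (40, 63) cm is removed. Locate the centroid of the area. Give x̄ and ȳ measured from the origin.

x̄ = 47.59 cm, ȳ = 106.16 cm

rectangular body: A = 90 × 180 = 16200.00, centroid at (45.00, 90.00).
semicircular top: A = ½π·45² = 3180.86, centroid at (45.00, 199.10).
triangular fin: A = ½·20·90 = 900.00, centroid at (96.67, 30.00).
hole: A = −π·16² = -804.25, centroid at (40.00, 63.00).
ΣA = 19476.61 cm²
ΣAx̄ = (16200.00)(45.00) + (3180.86)(45.00) + (900.00)(96.67) + (-804.25)(40.00) = 926968.91 cm³
ΣAȳ = (16200.00)(90.00) + (3180.86)(199.10) + (900.00)(30.00) + (-804.25)(63.00) = 2067637.65 cm³
x̄ = 926968.91 / 19476.61 = 47.59 cm
ȳ = 2067637.65 / 19476.61 = 106.16 cm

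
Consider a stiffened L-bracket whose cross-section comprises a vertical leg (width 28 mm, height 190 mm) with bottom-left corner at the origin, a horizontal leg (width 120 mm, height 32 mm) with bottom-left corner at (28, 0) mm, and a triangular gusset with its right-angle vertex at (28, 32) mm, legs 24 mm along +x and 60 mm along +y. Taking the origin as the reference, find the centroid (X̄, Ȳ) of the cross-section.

Part | A | x̄ᵢ | ȳᵢ | A·x̄ᵢ | A·ȳᵢ
vertical leg | 5320.00 | 14.00 | 95.00 | 74480.00 | 505400.00
horizontal leg | 3840.00 | 88.00 | 16.00 | 337920.00 | 61440.00
gusset | 720.00 | 36.00 | 52.00 | 25920.00 | 37440.00
Σ | 9880.00 |  |  | 438320.00 | 604280.00
X̄ = 438320.00 / 9880.00 = 44.36 mm
Ȳ = 604280.00 / 9880.00 = 61.16 mm

X̄ = 44.36 mm, Ȳ = 61.16 mm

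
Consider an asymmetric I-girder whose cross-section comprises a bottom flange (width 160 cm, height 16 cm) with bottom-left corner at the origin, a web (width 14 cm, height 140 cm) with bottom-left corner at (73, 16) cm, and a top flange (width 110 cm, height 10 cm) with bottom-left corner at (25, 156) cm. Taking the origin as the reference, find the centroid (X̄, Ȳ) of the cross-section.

Part | A | x̄ᵢ | ȳᵢ | A·x̄ᵢ | A·ȳᵢ
bottom flange | 2560.00 | 80.00 | 8.00 | 204800.00 | 20480.00
web | 1960.00 | 80.00 | 86.00 | 156800.00 | 168560.00
top flange | 1100.00 | 80.00 | 161.00 | 88000.00 | 177100.00
Σ | 5620.00 |  |  | 449600.00 | 366140.00
X̄ = 449600.00 / 5620.00 = 80.00 cm
Ȳ = 366140.00 / 5620.00 = 65.15 cm

X̄ = 80.00 cm, Ȳ = 65.15 cm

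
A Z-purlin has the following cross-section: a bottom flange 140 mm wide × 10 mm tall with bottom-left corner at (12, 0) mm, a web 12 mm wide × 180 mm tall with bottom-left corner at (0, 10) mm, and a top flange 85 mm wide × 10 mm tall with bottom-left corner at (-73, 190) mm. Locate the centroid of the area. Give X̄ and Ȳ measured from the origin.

X̄ = 23.09 mm, Ȳ = 88.15 mm

Part | A | x̄ᵢ | ȳᵢ | A·x̄ᵢ | A·ȳᵢ
bottom flange | 1400.00 | 82.00 | 5.00 | 114800.00 | 7000.00
web | 2160.00 | 6.00 | 100.00 | 12960.00 | 216000.00
top flange | 850.00 | -30.50 | 195.00 | -25925.00 | 165750.00
Σ | 4410.00 |  |  | 101835.00 | 388750.00
X̄ = 101835.00 / 4410.00 = 23.09 mm
Ȳ = 388750.00 / 4410.00 = 88.15 mm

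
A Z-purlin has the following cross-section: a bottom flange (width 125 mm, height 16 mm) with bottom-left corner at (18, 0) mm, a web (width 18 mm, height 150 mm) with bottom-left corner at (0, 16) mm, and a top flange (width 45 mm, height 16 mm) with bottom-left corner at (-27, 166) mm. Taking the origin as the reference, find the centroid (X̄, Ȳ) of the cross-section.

Part | A | x̄ᵢ | ȳᵢ | A·x̄ᵢ | A·ȳᵢ
bottom flange | 2000.00 | 80.50 | 8.00 | 161000.00 | 16000.00
web | 2700.00 | 9.00 | 91.00 | 24300.00 | 245700.00
top flange | 720.00 | -4.50 | 174.00 | -3240.00 | 125280.00
Σ | 5420.00 |  |  | 182060.00 | 386980.00
X̄ = 182060.00 / 5420.00 = 33.59 mm
Ȳ = 386980.00 / 5420.00 = 71.40 mm

X̄ = 33.59 mm, Ȳ = 71.40 mm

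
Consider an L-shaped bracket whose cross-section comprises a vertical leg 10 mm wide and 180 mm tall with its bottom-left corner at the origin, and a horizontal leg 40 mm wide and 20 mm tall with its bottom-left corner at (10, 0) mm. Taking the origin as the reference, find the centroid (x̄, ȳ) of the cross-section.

vertical leg: A = 10 × 180 = 1800.00, centroid at (5.00, 90.00).
horizontal leg: A = 40 × 20 = 800.00, centroid at (30.00, 10.00).
ΣA = 2600.00 mm²
ΣAx̄ = (1800.00)(5.00) + (800.00)(30.00) = 33000.00 mm³
ΣAȳ = (1800.00)(90.00) + (800.00)(10.00) = 170000.00 mm³
x̄ = 33000.00 / 2600.00 = 12.69 mm
ȳ = 170000.00 / 2600.00 = 65.38 mm

x̄ = 12.69 mm, ȳ = 65.38 mm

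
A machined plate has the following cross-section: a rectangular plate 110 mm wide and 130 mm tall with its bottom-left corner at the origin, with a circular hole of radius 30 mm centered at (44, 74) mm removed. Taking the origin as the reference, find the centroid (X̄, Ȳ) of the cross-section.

X̄ = 57.71 mm, Ȳ = 62.78 mm

plate: A = 110 × 130 = 14300.00, centroid at (55.00, 65.00).
hole: A = −π·30² = -2827.43, centroid at (44.00, 74.00).
ΣA = 11472.57 mm²
ΣAX̄ = (14300.00)(55.00) + (-2827.43)(44.00) = 662092.93 mm³
ΣAȲ = (14300.00)(65.00) + (-2827.43)(74.00) = 720269.93 mm³
X̄ = 662092.93 / 11472.57 = 57.71 mm
Ȳ = 720269.93 / 11472.57 = 62.78 mm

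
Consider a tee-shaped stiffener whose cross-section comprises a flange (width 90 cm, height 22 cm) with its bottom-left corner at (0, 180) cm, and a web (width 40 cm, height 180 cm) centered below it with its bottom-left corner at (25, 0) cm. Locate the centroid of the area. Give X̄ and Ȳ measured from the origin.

web: A = 40 × 180 = 7200.00, centroid at (45.00, 90.00).
flange: A = 90 × 22 = 1980.00, centroid at (45.00, 191.00).
ΣA = 9180.00 cm², ΣAX̄ = 413100.00 cm³, ΣAȲ = 1026180.00 cm³.
X̄ = 413100.00/9180.00 = 45.00 cm; Ȳ = 1026180.00/9180.00 = 111.78 cm.

X̄ = 45.00 cm, Ȳ = 111.78 cm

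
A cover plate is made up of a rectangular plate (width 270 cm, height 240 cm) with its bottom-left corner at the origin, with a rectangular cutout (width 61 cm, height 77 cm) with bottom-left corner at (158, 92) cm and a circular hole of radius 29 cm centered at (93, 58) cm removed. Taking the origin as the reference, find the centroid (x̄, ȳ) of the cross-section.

x̄ = 132.56 cm, ȳ = 121.99 cm

plate: A = 270 × 240 = 64800.00, centroid at (135.00, 120.00).
hole 1: A = −(61 × 77) = -4697.00, centroid at (188.50, 130.50).
hole 2: A = −π·29² = -2642.08, centroid at (93.00, 58.00).
ΣA = 57460.92 cm², ΣAx̄ = 7616902.11 cm³, ΣAȳ = 7009800.89 cm³.
x̄ = 7616902.11/57460.92 = 132.56 cm; ȳ = 7009800.89/57460.92 = 121.99 cm.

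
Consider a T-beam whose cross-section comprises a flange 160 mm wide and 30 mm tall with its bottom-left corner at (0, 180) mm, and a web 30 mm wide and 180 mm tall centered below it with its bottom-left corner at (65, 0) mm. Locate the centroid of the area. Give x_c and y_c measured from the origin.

web: A = 30 × 180 = 5400.00, centroid at (80.00, 90.00).
flange: A = 160 × 30 = 4800.00, centroid at (80.00, 195.00).
ΣA = 10200.00 mm²
ΣAx_c = (5400.00)(80.00) + (4800.00)(80.00) = 816000.00 mm³
ΣAy_c = (5400.00)(90.00) + (4800.00)(195.00) = 1422000.00 mm³
x_c = 816000.00 / 10200.00 = 80.00 mm
y_c = 1422000.00 / 10200.00 = 139.41 mm

x_c = 80.00 mm, y_c = 139.41 mm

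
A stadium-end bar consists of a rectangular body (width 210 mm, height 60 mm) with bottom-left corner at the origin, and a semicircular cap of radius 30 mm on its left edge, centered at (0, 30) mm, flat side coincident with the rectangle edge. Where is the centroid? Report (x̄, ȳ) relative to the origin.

x̄ = 93.12 mm, ȳ = 30.00 mm

rectangular body: A = 210 × 60 = 12600.00, centroid at (105.00, 30.00).
semicircular end: A = ½π·30² = 1413.72, centroid at (-12.73, 30.00).
ΣA = 14013.72 mm²
ΣAx̄ = (12600.00)(105.00) + (1413.72)(-12.73) = 1305000.00 mm³
ΣAȳ = (12600.00)(30.00) + (1413.72)(30.00) = 420411.50 mm³
x̄ = 1305000.00 / 14013.72 = 93.12 mm
ȳ = 420411.50 / 14013.72 = 30.00 mm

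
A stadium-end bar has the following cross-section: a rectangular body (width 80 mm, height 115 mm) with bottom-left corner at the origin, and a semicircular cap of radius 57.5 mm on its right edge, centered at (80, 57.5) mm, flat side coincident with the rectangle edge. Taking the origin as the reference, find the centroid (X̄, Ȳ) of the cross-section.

X̄ = 63.24 mm, Ȳ = 57.50 mm

rectangular body: A = 80 × 115 = 9200.00, centroid at (40.00, 57.50).
semicircular end: A = ½π·57.5² = 5193.45, centroid at (104.40, 57.50).
ΣA = 14393.45 mm²
ΣAX̄ = (9200.00)(40.00) + (5193.45)(104.40) = 910215.21 mm³
ΣAȲ = (9200.00)(57.50) + (5193.45)(57.50) = 827623.11 mm³
X̄ = 910215.21 / 14393.45 = 63.24 mm
Ȳ = 827623.11 / 14393.45 = 57.50 mm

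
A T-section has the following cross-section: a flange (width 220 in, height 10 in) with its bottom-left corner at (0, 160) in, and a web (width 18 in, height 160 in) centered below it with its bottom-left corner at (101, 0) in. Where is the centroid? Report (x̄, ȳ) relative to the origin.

x̄ = 110.00 in, ȳ = 116.81 in

web: A = 18 × 160 = 2880.00, centroid at (110.00, 80.00).
flange: A = 220 × 10 = 2200.00, centroid at (110.00, 165.00).
ΣA = 5080.00 in²
ΣAx̄ = (2880.00)(110.00) + (2200.00)(110.00) = 558800.00 in³
ΣAȳ = (2880.00)(80.00) + (2200.00)(165.00) = 593400.00 in³
x̄ = 558800.00 / 5080.00 = 110.00 in
ȳ = 593400.00 / 5080.00 = 116.81 in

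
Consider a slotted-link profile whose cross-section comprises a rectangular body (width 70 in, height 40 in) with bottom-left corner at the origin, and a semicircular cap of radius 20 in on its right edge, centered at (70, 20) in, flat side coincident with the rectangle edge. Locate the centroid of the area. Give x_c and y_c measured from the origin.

Part | A | x̄ᵢ | ȳᵢ | A·x̄ᵢ | A·ȳᵢ
rectangular body | 2800.00 | 35.00 | 20.00 | 98000.00 | 56000.00
semicircular end | 628.32 | 78.49 | 20.00 | 49315.63 | 12566.37
Σ | 3428.32 |  |  | 147315.63 | 68566.37
x_c = 147315.63 / 3428.32 = 42.97 in
y_c = 68566.37 / 3428.32 = 20.00 in

x_c = 42.97 in, y_c = 20.00 in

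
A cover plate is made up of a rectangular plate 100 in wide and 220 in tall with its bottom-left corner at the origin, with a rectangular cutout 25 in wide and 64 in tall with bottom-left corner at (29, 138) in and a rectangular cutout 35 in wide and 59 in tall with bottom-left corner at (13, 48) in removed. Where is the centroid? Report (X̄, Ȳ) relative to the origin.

plate: A = 100 × 220 = 22000.00, centroid at (50.00, 110.00).
hole 1: A = −(25 × 64) = -1600.00, centroid at (41.50, 170.00).
hole 2: A = −(35 × 59) = -2065.00, centroid at (30.50, 77.50).
ΣA = 18335.00 in², ΣAX̄ = 970617.50 in³, ΣAȲ = 1987962.50 in³.
X̄ = 970617.50/18335.00 = 52.94 in; Ȳ = 1987962.50/18335.00 = 108.42 in.

X̄ = 52.94 in, Ȳ = 108.42 in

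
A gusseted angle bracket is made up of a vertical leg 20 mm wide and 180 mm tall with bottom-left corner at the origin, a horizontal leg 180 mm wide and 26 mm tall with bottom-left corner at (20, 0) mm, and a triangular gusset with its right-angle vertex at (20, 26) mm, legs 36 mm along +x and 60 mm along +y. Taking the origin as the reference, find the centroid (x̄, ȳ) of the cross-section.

x̄ = 62.54 mm, ȳ = 46.42 mm

vertical leg: A = 20 × 180 = 3600.00, centroid at (10.00, 90.00).
horizontal leg: A = 180 × 26 = 4680.00, centroid at (110.00, 13.00).
gusset: A = ½·36·60 = 1080.00, centroid at (32.00, 46.00).
ΣA = 9360.00 mm², ΣAx̄ = 585360.00 mm³, ΣAȳ = 434520.00 mm³.
x̄ = 585360.00/9360.00 = 62.54 mm; ȳ = 434520.00/9360.00 = 46.42 mm.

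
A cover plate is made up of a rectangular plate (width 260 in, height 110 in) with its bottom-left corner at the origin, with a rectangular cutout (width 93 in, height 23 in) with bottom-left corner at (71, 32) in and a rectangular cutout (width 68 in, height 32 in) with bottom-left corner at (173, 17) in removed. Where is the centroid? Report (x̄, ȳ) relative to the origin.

x̄ = 124.20 in, ȳ = 57.98 in

Part | A | x̄ᵢ | ȳᵢ | A·x̄ᵢ | A·ȳᵢ
plate | 28600.00 | 130.00 | 55.00 | 3718000.00 | 1573000.00
hole 1 | -2139.00 | 117.50 | 43.50 | -251332.50 | -93046.50
hole 2 | -2176.00 | 207.00 | 33.00 | -450432.00 | -71808.00
Σ | 24285.00 |  |  | 3016235.50 | 1408145.50
x̄ = 3016235.50 / 24285.00 = 124.20 in
ȳ = 1408145.50 / 24285.00 = 57.98 in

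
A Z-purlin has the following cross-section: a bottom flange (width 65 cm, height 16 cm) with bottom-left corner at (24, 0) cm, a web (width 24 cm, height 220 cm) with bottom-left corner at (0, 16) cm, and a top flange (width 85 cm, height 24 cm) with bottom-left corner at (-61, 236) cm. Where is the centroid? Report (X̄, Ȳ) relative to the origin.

bottom flange: A = 65 × 16 = 1040.00, centroid at (56.50, 8.00).
web: A = 24 × 220 = 5280.00, centroid at (12.00, 126.00).
top flange: A = 85 × 24 = 2040.00, centroid at (-18.50, 248.00).
ΣA = 8360.00 cm², ΣAX̄ = 84380.00 cm³, ΣAȲ = 1179520.00 cm³.
X̄ = 84380.00/8360.00 = 10.09 cm; Ȳ = 1179520.00/8360.00 = 141.09 cm.

X̄ = 10.09 cm, Ȳ = 141.09 cm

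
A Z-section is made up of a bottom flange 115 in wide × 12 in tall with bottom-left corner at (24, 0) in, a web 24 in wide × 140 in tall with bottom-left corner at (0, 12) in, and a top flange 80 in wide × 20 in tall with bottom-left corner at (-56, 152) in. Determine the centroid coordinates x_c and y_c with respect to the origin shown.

Part | A | x̄ᵢ | ȳᵢ | A·x̄ᵢ | A·ȳᵢ
bottom flange | 1380.00 | 81.50 | 6.00 | 112470.00 | 8280.00
web | 3360.00 | 12.00 | 82.00 | 40320.00 | 275520.00
top flange | 1600.00 | -16.00 | 162.00 | -25600.00 | 259200.00
Σ | 6340.00 |  |  | 127190.00 | 543000.00
x_c = 127190.00 / 6340.00 = 20.06 in
y_c = 543000.00 / 6340.00 = 85.65 in

x_c = 20.06 in, y_c = 85.65 in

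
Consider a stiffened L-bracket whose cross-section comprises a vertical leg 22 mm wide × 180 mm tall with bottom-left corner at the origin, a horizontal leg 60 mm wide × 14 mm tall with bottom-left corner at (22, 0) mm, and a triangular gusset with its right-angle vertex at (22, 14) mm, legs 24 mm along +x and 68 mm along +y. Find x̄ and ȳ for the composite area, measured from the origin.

Part | A | x̄ᵢ | ȳᵢ | A·x̄ᵢ | A·ȳᵢ
vertical leg | 3960.00 | 11.00 | 90.00 | 43560.00 | 356400.00
horizontal leg | 840.00 | 52.00 | 7.00 | 43680.00 | 5880.00
gusset | 816.00 | 30.00 | 36.67 | 24480.00 | 29920.00
Σ | 5616.00 |  |  | 111720.00 | 392200.00
x̄ = 111720.00 / 5616.00 = 19.89 mm
ȳ = 392200.00 / 5616.00 = 69.84 mm

x̄ = 19.89 mm, ȳ = 69.84 mm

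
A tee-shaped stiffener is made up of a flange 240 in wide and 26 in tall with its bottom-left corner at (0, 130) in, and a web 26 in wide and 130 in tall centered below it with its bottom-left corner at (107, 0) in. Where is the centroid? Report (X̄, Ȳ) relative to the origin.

X̄ = 120.00 in, Ȳ = 115.59 in

web: A = 26 × 130 = 3380.00, centroid at (120.00, 65.00).
flange: A = 240 × 26 = 6240.00, centroid at (120.00, 143.00).
ΣA = 9620.00 in², ΣAX̄ = 1154400.00 in³, ΣAȲ = 1112020.00 in³.
X̄ = 1154400.00/9620.00 = 120.00 in; Ȳ = 1112020.00/9620.00 = 115.59 in.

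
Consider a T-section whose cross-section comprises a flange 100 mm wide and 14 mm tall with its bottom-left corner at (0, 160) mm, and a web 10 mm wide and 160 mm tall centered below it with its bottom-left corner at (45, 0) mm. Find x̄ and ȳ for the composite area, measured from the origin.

web: A = 10 × 160 = 1600.00, centroid at (50.00, 80.00).
flange: A = 100 × 14 = 1400.00, centroid at (50.00, 167.00).
ΣA = 3000.00 mm²
ΣAx̄ = (1600.00)(50.00) + (1400.00)(50.00) = 150000.00 mm³
ΣAȳ = (1600.00)(80.00) + (1400.00)(167.00) = 361800.00 mm³
x̄ = 150000.00 / 3000.00 = 50.00 mm
ȳ = 361800.00 / 3000.00 = 120.60 mm

x̄ = 50.00 mm, ȳ = 120.60 mm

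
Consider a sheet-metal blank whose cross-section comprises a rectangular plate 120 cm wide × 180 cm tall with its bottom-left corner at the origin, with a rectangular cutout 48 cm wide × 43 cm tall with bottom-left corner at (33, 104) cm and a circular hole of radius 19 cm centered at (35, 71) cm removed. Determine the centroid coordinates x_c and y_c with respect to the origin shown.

x_c = 61.88 cm, y_c = 87.19 cm

plate: A = 120 × 180 = 21600.00, centroid at (60.00, 90.00).
hole 1: A = −(48 × 43) = -2064.00, centroid at (57.00, 125.50).
hole 2: A = −π·19² = -1134.11, centroid at (35.00, 71.00).
ΣA = 18401.89 cm²
ΣAx_c = (21600.00)(60.00) + (-2064.00)(57.00) + (-1134.11)(35.00) = 1138657.98 cm³
ΣAy_c = (21600.00)(90.00) + (-2064.00)(125.50) + (-1134.11)(71.00) = 1604445.84 cm³
x_c = 1138657.98 / 18401.89 = 61.88 cm
y_c = 1604445.84 / 18401.89 = 87.19 cm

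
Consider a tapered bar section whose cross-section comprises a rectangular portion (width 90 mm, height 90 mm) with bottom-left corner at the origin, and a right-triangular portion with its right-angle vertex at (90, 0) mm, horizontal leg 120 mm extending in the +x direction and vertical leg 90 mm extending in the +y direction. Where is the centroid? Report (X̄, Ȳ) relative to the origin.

Part | A | x̄ᵢ | ȳᵢ | A·x̄ᵢ | A·ȳᵢ
rectangular portion | 8100.00 | 45.00 | 45.00 | 364500.00 | 364500.00
triangular portion | 5400.00 | 130.00 | 30.00 | 702000.00 | 162000.00
Σ | 13500.00 |  |  | 1066500.00 | 526500.00
X̄ = 1066500.00 / 13500.00 = 79.00 mm
Ȳ = 526500.00 / 13500.00 = 39.00 mm

X̄ = 79.00 mm, Ȳ = 39.00 mm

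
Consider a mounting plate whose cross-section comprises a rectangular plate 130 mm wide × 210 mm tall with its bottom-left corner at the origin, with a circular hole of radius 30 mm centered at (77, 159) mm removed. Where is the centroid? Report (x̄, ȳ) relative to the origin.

x̄ = 63.61 mm, ȳ = 98.76 mm

plate: A = 130 × 210 = 27300.00, centroid at (65.00, 105.00).
hole: A = −π·30² = -2827.43, centroid at (77.00, 159.00).
ΣA = 24472.57 mm²
ΣAx̄ = (27300.00)(65.00) + (-2827.43)(77.00) = 1556787.63 mm³
ΣAȳ = (27300.00)(105.00) + (-2827.43)(159.00) = 2416938.09 mm³
x̄ = 1556787.63 / 24472.57 = 63.61 mm
ȳ = 2416938.09 / 24472.57 = 98.76 mm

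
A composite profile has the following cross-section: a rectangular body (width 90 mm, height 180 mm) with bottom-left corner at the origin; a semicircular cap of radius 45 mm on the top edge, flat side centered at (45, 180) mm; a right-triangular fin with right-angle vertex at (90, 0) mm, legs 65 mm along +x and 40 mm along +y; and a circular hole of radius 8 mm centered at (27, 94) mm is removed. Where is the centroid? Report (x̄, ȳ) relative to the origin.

x̄ = 49.41 mm, ȳ = 102.04 mm

rectangular body: A = 90 × 180 = 16200.00, centroid at (45.00, 90.00).
semicircular top: A = ½π·45² = 3180.86, centroid at (45.00, 199.10).
triangular fin: A = ½·65·40 = 1300.00, centroid at (111.67, 13.33).
hole: A = −π·8² = -201.06, centroid at (27.00, 94.00).
ΣA = 20479.80 mm²
ΣAx̄ = (16200.00)(45.00) + (3180.86)(45.00) + (1300.00)(111.67) + (-201.06)(27.00) = 1011876.81 mm³
ΣAȳ = (16200.00)(90.00) + (3180.86)(199.10) + (1300.00)(13.33) + (-201.06)(94.00) = 2089738.77 mm³
x̄ = 1011876.81 / 20479.80 = 49.41 mm
ȳ = 2089738.77 / 20479.80 = 102.04 mm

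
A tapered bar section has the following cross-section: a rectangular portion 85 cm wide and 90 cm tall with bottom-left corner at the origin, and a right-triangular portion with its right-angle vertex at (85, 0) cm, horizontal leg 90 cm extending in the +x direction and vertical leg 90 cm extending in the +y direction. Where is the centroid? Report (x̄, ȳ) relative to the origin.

x̄ = 67.60 cm, ȳ = 39.81 cm

rectangular portion: A = 85 × 90 = 7650.00, centroid at (42.50, 45.00).
triangular portion: A = ½·90·90 = 4050.00, centroid at (115.00, 30.00).
ΣA = 11700.00 cm²
ΣAx̄ = (7650.00)(42.50) + (4050.00)(115.00) = 790875.00 cm³
ΣAȳ = (7650.00)(45.00) + (4050.00)(30.00) = 465750.00 cm³
x̄ = 790875.00 / 11700.00 = 67.60 cm
ȳ = 465750.00 / 11700.00 = 39.81 cm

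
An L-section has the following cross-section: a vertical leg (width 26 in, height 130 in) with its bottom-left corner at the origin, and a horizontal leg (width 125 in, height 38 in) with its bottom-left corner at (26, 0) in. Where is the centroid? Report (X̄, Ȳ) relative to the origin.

X̄ = 57.11 in, Ȳ = 38.12 in

Part | A | x̄ᵢ | ȳᵢ | A·x̄ᵢ | A·ȳᵢ
vertical leg | 3380.00 | 13.00 | 65.00 | 43940.00 | 219700.00
horizontal leg | 4750.00 | 88.50 | 19.00 | 420375.00 | 90250.00
Σ | 8130.00 |  |  | 464315.00 | 309950.00
X̄ = 464315.00 / 8130.00 = 57.11 in
Ȳ = 309950.00 / 8130.00 = 38.12 in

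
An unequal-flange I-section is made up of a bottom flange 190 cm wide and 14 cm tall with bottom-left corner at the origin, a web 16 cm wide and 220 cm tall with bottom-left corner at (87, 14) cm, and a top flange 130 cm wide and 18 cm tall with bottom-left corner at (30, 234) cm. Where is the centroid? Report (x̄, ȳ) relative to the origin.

Part | A | x̄ᵢ | ȳᵢ | A·x̄ᵢ | A·ȳᵢ
bottom flange | 2660.00 | 95.00 | 7.00 | 252700.00 | 18620.00
web | 3520.00 | 95.00 | 124.00 | 334400.00 | 436480.00
top flange | 2340.00 | 95.00 | 243.00 | 222300.00 | 568620.00
Σ | 8520.00 |  |  | 809400.00 | 1023720.00
x̄ = 809400.00 / 8520.00 = 95.00 cm
ȳ = 1023720.00 / 8520.00 = 120.15 cm

x̄ = 95.00 cm, ȳ = 120.15 cm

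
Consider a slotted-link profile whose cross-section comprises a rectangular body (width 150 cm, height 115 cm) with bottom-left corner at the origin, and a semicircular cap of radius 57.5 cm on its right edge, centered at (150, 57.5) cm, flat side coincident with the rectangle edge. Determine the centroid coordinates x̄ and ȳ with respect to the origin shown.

x̄ = 98.00 cm, ȳ = 57.50 cm

Part | A | x̄ᵢ | ȳᵢ | A·x̄ᵢ | A·ȳᵢ
rectangular body | 17250.00 | 75.00 | 57.50 | 1293750.00 | 991875.00
semicircular end | 5193.45 | 174.40 | 57.50 | 905756.39 | 298623.11
Σ | 22443.45 |  |  | 2199506.39 | 1290498.11
x̄ = 2199506.39 / 22443.45 = 98.00 cm
ȳ = 1290498.11 / 22443.45 = 57.50 cm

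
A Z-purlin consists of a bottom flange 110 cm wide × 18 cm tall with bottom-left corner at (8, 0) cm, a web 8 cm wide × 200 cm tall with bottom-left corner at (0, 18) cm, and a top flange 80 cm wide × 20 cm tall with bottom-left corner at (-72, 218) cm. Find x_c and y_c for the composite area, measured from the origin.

x_c = 15.43 cm, y_c = 110.31 cm

bottom flange: A = 110 × 18 = 1980.00, centroid at (63.00, 9.00).
web: A = 8 × 200 = 1600.00, centroid at (4.00, 118.00).
top flange: A = 80 × 20 = 1600.00, centroid at (-32.00, 228.00).
ΣA = 5180.00 cm², ΣAx_c = 79940.00 cm³, ΣAy_c = 571420.00 cm³.
x_c = 79940.00/5180.00 = 15.43 cm; y_c = 571420.00/5180.00 = 110.31 cm.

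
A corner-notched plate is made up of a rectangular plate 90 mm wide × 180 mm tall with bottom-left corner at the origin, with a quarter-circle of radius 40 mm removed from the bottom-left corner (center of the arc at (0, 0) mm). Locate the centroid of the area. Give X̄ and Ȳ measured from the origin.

Part | A | x̄ᵢ | ȳᵢ | A·x̄ᵢ | A·ȳᵢ
plate | 16200.00 | 45.00 | 90.00 | 729000.00 | 1458000.00
removed quarter-circle | -1256.64 | 16.98 | 16.98 | -21333.33 | -21333.33
Σ | 14943.36 |  |  | 707666.67 | 1436666.67
X̄ = 707666.67 / 14943.36 = 47.36 mm
Ȳ = 1436666.67 / 14943.36 = 96.14 mm

X̄ = 47.36 mm, Ȳ = 96.14 mm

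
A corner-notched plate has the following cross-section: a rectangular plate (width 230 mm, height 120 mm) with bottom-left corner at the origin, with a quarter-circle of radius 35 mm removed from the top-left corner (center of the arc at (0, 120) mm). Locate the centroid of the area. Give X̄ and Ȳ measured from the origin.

X̄ = 118.62 mm, Ȳ = 58.37 mm

plate: A = 230 × 120 = 27600.00, centroid at (115.00, 60.00).
removed quarter-circle: A = −¼π·35² = -962.11, centroid at (14.85, 105.15).
ΣA = 26637.89 mm², ΣAX̄ = 3159708.33 mm³, ΣAȲ = 1554838.14 mm³.
X̄ = 3159708.33/26637.89 = 118.62 mm; Ȳ = 1554838.14/26637.89 = 58.37 mm.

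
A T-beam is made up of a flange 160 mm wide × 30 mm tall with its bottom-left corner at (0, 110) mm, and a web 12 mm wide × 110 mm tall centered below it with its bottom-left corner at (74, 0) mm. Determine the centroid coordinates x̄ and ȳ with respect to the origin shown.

x̄ = 80.00 mm, ȳ = 109.90 mm

web: A = 12 × 110 = 1320.00, centroid at (80.00, 55.00).
flange: A = 160 × 30 = 4800.00, centroid at (80.00, 125.00).
ΣA = 6120.00 mm²
ΣAx̄ = (1320.00)(80.00) + (4800.00)(80.00) = 489600.00 mm³
ΣAȳ = (1320.00)(55.00) + (4800.00)(125.00) = 672600.00 mm³
x̄ = 489600.00 / 6120.00 = 80.00 mm
ȳ = 672600.00 / 6120.00 = 109.90 mm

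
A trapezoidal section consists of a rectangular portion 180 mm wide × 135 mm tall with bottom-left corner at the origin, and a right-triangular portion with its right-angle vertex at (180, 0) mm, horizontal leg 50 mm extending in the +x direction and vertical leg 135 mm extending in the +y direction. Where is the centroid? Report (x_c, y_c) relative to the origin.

Part | A | x̄ᵢ | ȳᵢ | A·x̄ᵢ | A·ȳᵢ
rectangular portion | 24300.00 | 90.00 | 67.50 | 2187000.00 | 1640250.00
triangular portion | 3375.00 | 196.67 | 45.00 | 663750.00 | 151875.00
Σ | 27675.00 |  |  | 2850750.00 | 1792125.00
x_c = 2850750.00 / 27675.00 = 103.01 mm
y_c = 1792125.00 / 27675.00 = 64.76 mm

x_c = 103.01 mm, y_c = 64.76 mm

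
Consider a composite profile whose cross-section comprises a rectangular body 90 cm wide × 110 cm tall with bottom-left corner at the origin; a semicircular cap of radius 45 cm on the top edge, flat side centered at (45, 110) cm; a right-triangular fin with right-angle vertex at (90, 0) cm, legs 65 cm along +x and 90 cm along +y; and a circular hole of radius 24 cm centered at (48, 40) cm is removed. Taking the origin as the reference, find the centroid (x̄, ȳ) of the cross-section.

rectangular body: A = 90 × 110 = 9900.00, centroid at (45.00, 55.00).
semicircular top: A = ½π·45² = 3180.86, centroid at (45.00, 129.10).
triangular fin: A = ½·65·90 = 2925.00, centroid at (111.67, 30.00).
hole: A = −π·24² = -1809.56, centroid at (48.00, 40.00).
ΣA = 14196.31 cm²
ΣAx̄ = (9900.00)(45.00) + (3180.86)(45.00) + (2925.00)(111.67) + (-1809.56)(48.00) = 828405.06 cm³
ΣAȳ = (9900.00)(55.00) + (3180.86)(129.10) + (2925.00)(30.00) + (-1809.56)(40.00) = 970512.59 cm³
x̄ = 828405.06 / 14196.31 = 58.35 cm
ȳ = 970512.59 / 14196.31 = 68.36 cm

x̄ = 58.35 cm, ȳ = 68.36 cm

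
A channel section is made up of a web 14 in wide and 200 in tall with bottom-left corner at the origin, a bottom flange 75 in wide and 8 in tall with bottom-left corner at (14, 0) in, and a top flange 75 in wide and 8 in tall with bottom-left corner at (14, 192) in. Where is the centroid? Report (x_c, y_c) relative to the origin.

x_c = 20.35 in, y_c = 100.00 in

web: A = 14 × 200 = 2800.00, centroid at (7.00, 100.00).
bottom flange: A = 75 × 8 = 600.00, centroid at (51.50, 4.00).
top flange: A = 75 × 8 = 600.00, centroid at (51.50, 196.00).
ΣA = 4000.00 in²
ΣAx_c = (2800.00)(7.00) + (600.00)(51.50) + (600.00)(51.50) = 81400.00 in³
ΣAy_c = (2800.00)(100.00) + (600.00)(4.00) + (600.00)(196.00) = 400000.00 in³
x_c = 81400.00 / 4000.00 = 20.35 in
y_c = 400000.00 / 4000.00 = 100.00 in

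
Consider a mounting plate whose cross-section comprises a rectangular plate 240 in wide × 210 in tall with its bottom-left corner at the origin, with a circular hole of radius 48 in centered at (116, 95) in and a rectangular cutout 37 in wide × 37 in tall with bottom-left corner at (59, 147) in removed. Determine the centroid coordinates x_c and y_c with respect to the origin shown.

Part | A | x̄ᵢ | ȳᵢ | A·x̄ᵢ | A·ȳᵢ
plate | 50400.00 | 120.00 | 105.00 | 6048000.00 | 5292000.00
hole 1 | -7238.23 | 116.00 | 95.00 | -839634.62 | -687631.80
hole 2 | -1369.00 | 77.50 | 165.50 | -106097.50 | -226569.50
Σ | 41792.77 |  |  | 5102267.88 | 4377798.70
x_c = 5102267.88 / 41792.77 = 122.08 in
y_c = 4377798.70 / 41792.77 = 104.75 in

x_c = 122.08 in, y_c = 104.75 in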